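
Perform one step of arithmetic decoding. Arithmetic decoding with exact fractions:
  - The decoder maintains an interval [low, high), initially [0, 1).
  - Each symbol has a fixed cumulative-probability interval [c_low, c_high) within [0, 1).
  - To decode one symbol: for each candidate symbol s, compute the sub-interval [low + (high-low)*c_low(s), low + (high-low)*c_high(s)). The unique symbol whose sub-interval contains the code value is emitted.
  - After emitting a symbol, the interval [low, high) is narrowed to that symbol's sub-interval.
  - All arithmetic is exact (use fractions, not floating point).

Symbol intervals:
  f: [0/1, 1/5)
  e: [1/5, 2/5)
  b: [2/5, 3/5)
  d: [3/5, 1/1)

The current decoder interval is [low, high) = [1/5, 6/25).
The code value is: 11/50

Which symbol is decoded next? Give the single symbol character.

Interval width = high − low = 6/25 − 1/5 = 1/25
Scaled code = (code − low) / width = (11/50 − 1/5) / 1/25 = 1/2
  f: [0/1, 1/5) 
  e: [1/5, 2/5) 
  b: [2/5, 3/5) ← scaled code falls here ✓
  d: [3/5, 1/1) 

Answer: b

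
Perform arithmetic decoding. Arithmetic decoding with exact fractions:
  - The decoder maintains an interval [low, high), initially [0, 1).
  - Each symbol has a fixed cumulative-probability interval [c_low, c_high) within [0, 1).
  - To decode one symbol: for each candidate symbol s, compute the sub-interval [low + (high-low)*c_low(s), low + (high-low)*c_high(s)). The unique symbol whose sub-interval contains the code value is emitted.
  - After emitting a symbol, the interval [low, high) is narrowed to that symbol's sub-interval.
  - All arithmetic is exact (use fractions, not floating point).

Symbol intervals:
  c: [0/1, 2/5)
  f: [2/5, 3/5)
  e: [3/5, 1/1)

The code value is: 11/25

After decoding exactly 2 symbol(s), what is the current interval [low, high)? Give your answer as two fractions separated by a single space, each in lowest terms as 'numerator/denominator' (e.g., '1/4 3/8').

Step 1: interval [0/1, 1/1), width = 1/1 - 0/1 = 1/1
  'c': [0/1 + 1/1*0/1, 0/1 + 1/1*2/5) = [0/1, 2/5)
  'f': [0/1 + 1/1*2/5, 0/1 + 1/1*3/5) = [2/5, 3/5) <- contains code 11/25
  'e': [0/1 + 1/1*3/5, 0/1 + 1/1*1/1) = [3/5, 1/1)
  emit 'f', narrow to [2/5, 3/5)
Step 2: interval [2/5, 3/5), width = 3/5 - 2/5 = 1/5
  'c': [2/5 + 1/5*0/1, 2/5 + 1/5*2/5) = [2/5, 12/25) <- contains code 11/25
  'f': [2/5 + 1/5*2/5, 2/5 + 1/5*3/5) = [12/25, 13/25)
  'e': [2/5 + 1/5*3/5, 2/5 + 1/5*1/1) = [13/25, 3/5)
  emit 'c', narrow to [2/5, 12/25)

Answer: 2/5 12/25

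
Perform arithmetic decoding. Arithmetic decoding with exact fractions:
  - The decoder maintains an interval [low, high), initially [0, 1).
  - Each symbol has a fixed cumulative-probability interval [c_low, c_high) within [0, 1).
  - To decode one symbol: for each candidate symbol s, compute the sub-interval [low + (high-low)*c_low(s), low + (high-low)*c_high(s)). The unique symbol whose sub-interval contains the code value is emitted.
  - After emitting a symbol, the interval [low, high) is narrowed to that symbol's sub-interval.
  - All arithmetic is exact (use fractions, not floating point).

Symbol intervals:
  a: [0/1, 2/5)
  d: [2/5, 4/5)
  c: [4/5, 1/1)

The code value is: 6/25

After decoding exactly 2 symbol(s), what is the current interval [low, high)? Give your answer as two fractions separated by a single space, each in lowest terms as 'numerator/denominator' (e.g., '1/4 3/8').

Answer: 4/25 8/25

Derivation:
Step 1: interval [0/1, 1/1), width = 1/1 - 0/1 = 1/1
  'a': [0/1 + 1/1*0/1, 0/1 + 1/1*2/5) = [0/1, 2/5) <- contains code 6/25
  'd': [0/1 + 1/1*2/5, 0/1 + 1/1*4/5) = [2/5, 4/5)
  'c': [0/1 + 1/1*4/5, 0/1 + 1/1*1/1) = [4/5, 1/1)
  emit 'a', narrow to [0/1, 2/5)
Step 2: interval [0/1, 2/5), width = 2/5 - 0/1 = 2/5
  'a': [0/1 + 2/5*0/1, 0/1 + 2/5*2/5) = [0/1, 4/25)
  'd': [0/1 + 2/5*2/5, 0/1 + 2/5*4/5) = [4/25, 8/25) <- contains code 6/25
  'c': [0/1 + 2/5*4/5, 0/1 + 2/5*1/1) = [8/25, 2/5)
  emit 'd', narrow to [4/25, 8/25)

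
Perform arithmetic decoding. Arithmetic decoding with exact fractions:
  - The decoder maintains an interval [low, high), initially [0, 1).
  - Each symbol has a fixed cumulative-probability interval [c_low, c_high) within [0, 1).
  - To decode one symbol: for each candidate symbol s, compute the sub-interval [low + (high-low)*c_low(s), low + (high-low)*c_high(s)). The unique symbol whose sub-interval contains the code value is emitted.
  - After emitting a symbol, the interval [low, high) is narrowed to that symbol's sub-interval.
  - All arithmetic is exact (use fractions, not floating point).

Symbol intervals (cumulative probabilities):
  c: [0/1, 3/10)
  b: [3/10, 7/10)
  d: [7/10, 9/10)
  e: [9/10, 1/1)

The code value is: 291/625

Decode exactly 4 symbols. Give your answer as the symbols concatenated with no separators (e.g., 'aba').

Step 1: interval [0/1, 1/1), width = 1/1 - 0/1 = 1/1
  'c': [0/1 + 1/1*0/1, 0/1 + 1/1*3/10) = [0/1, 3/10)
  'b': [0/1 + 1/1*3/10, 0/1 + 1/1*7/10) = [3/10, 7/10) <- contains code 291/625
  'd': [0/1 + 1/1*7/10, 0/1 + 1/1*9/10) = [7/10, 9/10)
  'e': [0/1 + 1/1*9/10, 0/1 + 1/1*1/1) = [9/10, 1/1)
  emit 'b', narrow to [3/10, 7/10)
Step 2: interval [3/10, 7/10), width = 7/10 - 3/10 = 2/5
  'c': [3/10 + 2/5*0/1, 3/10 + 2/5*3/10) = [3/10, 21/50)
  'b': [3/10 + 2/5*3/10, 3/10 + 2/5*7/10) = [21/50, 29/50) <- contains code 291/625
  'd': [3/10 + 2/5*7/10, 3/10 + 2/5*9/10) = [29/50, 33/50)
  'e': [3/10 + 2/5*9/10, 3/10 + 2/5*1/1) = [33/50, 7/10)
  emit 'b', narrow to [21/50, 29/50)
Step 3: interval [21/50, 29/50), width = 29/50 - 21/50 = 4/25
  'c': [21/50 + 4/25*0/1, 21/50 + 4/25*3/10) = [21/50, 117/250) <- contains code 291/625
  'b': [21/50 + 4/25*3/10, 21/50 + 4/25*7/10) = [117/250, 133/250)
  'd': [21/50 + 4/25*7/10, 21/50 + 4/25*9/10) = [133/250, 141/250)
  'e': [21/50 + 4/25*9/10, 21/50 + 4/25*1/1) = [141/250, 29/50)
  emit 'c', narrow to [21/50, 117/250)
Step 4: interval [21/50, 117/250), width = 117/250 - 21/50 = 6/125
  'c': [21/50 + 6/125*0/1, 21/50 + 6/125*3/10) = [21/50, 543/1250)
  'b': [21/50 + 6/125*3/10, 21/50 + 6/125*7/10) = [543/1250, 567/1250)
  'd': [21/50 + 6/125*7/10, 21/50 + 6/125*9/10) = [567/1250, 579/1250)
  'e': [21/50 + 6/125*9/10, 21/50 + 6/125*1/1) = [579/1250, 117/250) <- contains code 291/625
  emit 'e', narrow to [579/1250, 117/250)

Answer: bbce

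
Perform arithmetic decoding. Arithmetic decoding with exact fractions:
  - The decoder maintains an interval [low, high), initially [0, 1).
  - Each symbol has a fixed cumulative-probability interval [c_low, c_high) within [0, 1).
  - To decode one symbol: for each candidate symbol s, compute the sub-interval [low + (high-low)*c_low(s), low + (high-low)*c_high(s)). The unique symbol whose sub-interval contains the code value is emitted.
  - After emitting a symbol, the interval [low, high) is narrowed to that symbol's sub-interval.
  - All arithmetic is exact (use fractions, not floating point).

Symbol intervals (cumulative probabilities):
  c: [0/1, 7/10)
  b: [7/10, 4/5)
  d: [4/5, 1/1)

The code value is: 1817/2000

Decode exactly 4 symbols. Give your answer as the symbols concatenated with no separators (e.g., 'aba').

Answer: dcbb

Derivation:
Step 1: interval [0/1, 1/1), width = 1/1 - 0/1 = 1/1
  'c': [0/1 + 1/1*0/1, 0/1 + 1/1*7/10) = [0/1, 7/10)
  'b': [0/1 + 1/1*7/10, 0/1 + 1/1*4/5) = [7/10, 4/5)
  'd': [0/1 + 1/1*4/5, 0/1 + 1/1*1/1) = [4/5, 1/1) <- contains code 1817/2000
  emit 'd', narrow to [4/5, 1/1)
Step 2: interval [4/5, 1/1), width = 1/1 - 4/5 = 1/5
  'c': [4/5 + 1/5*0/1, 4/5 + 1/5*7/10) = [4/5, 47/50) <- contains code 1817/2000
  'b': [4/5 + 1/5*7/10, 4/5 + 1/5*4/5) = [47/50, 24/25)
  'd': [4/5 + 1/5*4/5, 4/5 + 1/5*1/1) = [24/25, 1/1)
  emit 'c', narrow to [4/5, 47/50)
Step 3: interval [4/5, 47/50), width = 47/50 - 4/5 = 7/50
  'c': [4/5 + 7/50*0/1, 4/5 + 7/50*7/10) = [4/5, 449/500)
  'b': [4/5 + 7/50*7/10, 4/5 + 7/50*4/5) = [449/500, 114/125) <- contains code 1817/2000
  'd': [4/5 + 7/50*4/5, 4/5 + 7/50*1/1) = [114/125, 47/50)
  emit 'b', narrow to [449/500, 114/125)
Step 4: interval [449/500, 114/125), width = 114/125 - 449/500 = 7/500
  'c': [449/500 + 7/500*0/1, 449/500 + 7/500*7/10) = [449/500, 4539/5000)
  'b': [449/500 + 7/500*7/10, 449/500 + 7/500*4/5) = [4539/5000, 2273/2500) <- contains code 1817/2000
  'd': [449/500 + 7/500*4/5, 449/500 + 7/500*1/1) = [2273/2500, 114/125)
  emit 'b', narrow to [4539/5000, 2273/2500)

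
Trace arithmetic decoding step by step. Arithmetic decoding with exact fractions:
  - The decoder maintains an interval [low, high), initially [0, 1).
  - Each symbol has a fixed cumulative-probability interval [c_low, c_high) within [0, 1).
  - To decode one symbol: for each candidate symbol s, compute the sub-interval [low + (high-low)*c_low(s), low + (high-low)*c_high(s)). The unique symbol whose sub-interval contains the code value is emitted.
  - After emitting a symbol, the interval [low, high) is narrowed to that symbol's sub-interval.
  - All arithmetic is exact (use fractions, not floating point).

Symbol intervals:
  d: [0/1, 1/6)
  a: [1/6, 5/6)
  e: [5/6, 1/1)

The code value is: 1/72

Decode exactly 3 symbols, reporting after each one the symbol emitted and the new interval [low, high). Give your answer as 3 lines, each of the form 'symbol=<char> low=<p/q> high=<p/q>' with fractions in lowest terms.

Answer: symbol=d low=0/1 high=1/6
symbol=d low=0/1 high=1/36
symbol=a low=1/216 high=5/216

Derivation:
Step 1: interval [0/1, 1/1), width = 1/1 - 0/1 = 1/1
  'd': [0/1 + 1/1*0/1, 0/1 + 1/1*1/6) = [0/1, 1/6) <- contains code 1/72
  'a': [0/1 + 1/1*1/6, 0/1 + 1/1*5/6) = [1/6, 5/6)
  'e': [0/1 + 1/1*5/6, 0/1 + 1/1*1/1) = [5/6, 1/1)
  emit 'd', narrow to [0/1, 1/6)
Step 2: interval [0/1, 1/6), width = 1/6 - 0/1 = 1/6
  'd': [0/1 + 1/6*0/1, 0/1 + 1/6*1/6) = [0/1, 1/36) <- contains code 1/72
  'a': [0/1 + 1/6*1/6, 0/1 + 1/6*5/6) = [1/36, 5/36)
  'e': [0/1 + 1/6*5/6, 0/1 + 1/6*1/1) = [5/36, 1/6)
  emit 'd', narrow to [0/1, 1/36)
Step 3: interval [0/1, 1/36), width = 1/36 - 0/1 = 1/36
  'd': [0/1 + 1/36*0/1, 0/1 + 1/36*1/6) = [0/1, 1/216)
  'a': [0/1 + 1/36*1/6, 0/1 + 1/36*5/6) = [1/216, 5/216) <- contains code 1/72
  'e': [0/1 + 1/36*5/6, 0/1 + 1/36*1/1) = [5/216, 1/36)
  emit 'a', narrow to [1/216, 5/216)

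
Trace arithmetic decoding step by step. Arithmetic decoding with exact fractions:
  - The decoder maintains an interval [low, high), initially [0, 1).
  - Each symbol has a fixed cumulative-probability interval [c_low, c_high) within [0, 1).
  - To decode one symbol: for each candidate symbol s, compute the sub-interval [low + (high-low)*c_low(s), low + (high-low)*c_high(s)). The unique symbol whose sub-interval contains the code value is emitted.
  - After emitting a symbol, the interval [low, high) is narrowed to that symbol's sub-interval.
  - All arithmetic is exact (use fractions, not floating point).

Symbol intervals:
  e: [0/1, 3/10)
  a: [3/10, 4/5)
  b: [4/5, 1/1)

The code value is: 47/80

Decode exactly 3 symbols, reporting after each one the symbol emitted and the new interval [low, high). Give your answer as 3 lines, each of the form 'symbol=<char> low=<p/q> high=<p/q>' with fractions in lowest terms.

Answer: symbol=a low=3/10 high=4/5
symbol=a low=9/20 high=7/10
symbol=a low=21/40 high=13/20

Derivation:
Step 1: interval [0/1, 1/1), width = 1/1 - 0/1 = 1/1
  'e': [0/1 + 1/1*0/1, 0/1 + 1/1*3/10) = [0/1, 3/10)
  'a': [0/1 + 1/1*3/10, 0/1 + 1/1*4/5) = [3/10, 4/5) <- contains code 47/80
  'b': [0/1 + 1/1*4/5, 0/1 + 1/1*1/1) = [4/5, 1/1)
  emit 'a', narrow to [3/10, 4/5)
Step 2: interval [3/10, 4/5), width = 4/5 - 3/10 = 1/2
  'e': [3/10 + 1/2*0/1, 3/10 + 1/2*3/10) = [3/10, 9/20)
  'a': [3/10 + 1/2*3/10, 3/10 + 1/2*4/5) = [9/20, 7/10) <- contains code 47/80
  'b': [3/10 + 1/2*4/5, 3/10 + 1/2*1/1) = [7/10, 4/5)
  emit 'a', narrow to [9/20, 7/10)
Step 3: interval [9/20, 7/10), width = 7/10 - 9/20 = 1/4
  'e': [9/20 + 1/4*0/1, 9/20 + 1/4*3/10) = [9/20, 21/40)
  'a': [9/20 + 1/4*3/10, 9/20 + 1/4*4/5) = [21/40, 13/20) <- contains code 47/80
  'b': [9/20 + 1/4*4/5, 9/20 + 1/4*1/1) = [13/20, 7/10)
  emit 'a', narrow to [21/40, 13/20)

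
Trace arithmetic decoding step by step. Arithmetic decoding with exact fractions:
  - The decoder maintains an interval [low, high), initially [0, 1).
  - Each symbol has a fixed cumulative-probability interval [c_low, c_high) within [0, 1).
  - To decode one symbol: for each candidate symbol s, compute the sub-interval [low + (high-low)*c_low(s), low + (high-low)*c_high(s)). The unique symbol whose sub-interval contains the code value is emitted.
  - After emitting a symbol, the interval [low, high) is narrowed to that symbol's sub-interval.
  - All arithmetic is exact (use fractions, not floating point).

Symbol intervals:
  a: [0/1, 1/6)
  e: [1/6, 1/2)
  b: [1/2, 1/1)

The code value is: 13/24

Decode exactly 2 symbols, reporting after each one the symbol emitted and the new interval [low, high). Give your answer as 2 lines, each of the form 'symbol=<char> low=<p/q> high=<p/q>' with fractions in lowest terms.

Answer: symbol=b low=1/2 high=1/1
symbol=a low=1/2 high=7/12

Derivation:
Step 1: interval [0/1, 1/1), width = 1/1 - 0/1 = 1/1
  'a': [0/1 + 1/1*0/1, 0/1 + 1/1*1/6) = [0/1, 1/6)
  'e': [0/1 + 1/1*1/6, 0/1 + 1/1*1/2) = [1/6, 1/2)
  'b': [0/1 + 1/1*1/2, 0/1 + 1/1*1/1) = [1/2, 1/1) <- contains code 13/24
  emit 'b', narrow to [1/2, 1/1)
Step 2: interval [1/2, 1/1), width = 1/1 - 1/2 = 1/2
  'a': [1/2 + 1/2*0/1, 1/2 + 1/2*1/6) = [1/2, 7/12) <- contains code 13/24
  'e': [1/2 + 1/2*1/6, 1/2 + 1/2*1/2) = [7/12, 3/4)
  'b': [1/2 + 1/2*1/2, 1/2 + 1/2*1/1) = [3/4, 1/1)
  emit 'a', narrow to [1/2, 7/12)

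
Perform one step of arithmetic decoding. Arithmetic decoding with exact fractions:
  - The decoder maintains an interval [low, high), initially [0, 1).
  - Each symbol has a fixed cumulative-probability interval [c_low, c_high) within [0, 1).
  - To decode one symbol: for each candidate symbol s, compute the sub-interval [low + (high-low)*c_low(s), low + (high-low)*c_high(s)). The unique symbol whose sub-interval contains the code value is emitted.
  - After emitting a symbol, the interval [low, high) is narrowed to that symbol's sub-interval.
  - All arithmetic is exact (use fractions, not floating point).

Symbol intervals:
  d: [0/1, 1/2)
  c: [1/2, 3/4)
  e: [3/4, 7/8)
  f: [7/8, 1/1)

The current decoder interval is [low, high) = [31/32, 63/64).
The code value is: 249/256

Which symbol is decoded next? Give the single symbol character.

Interval width = high − low = 63/64 − 31/32 = 1/64
Scaled code = (code − low) / width = (249/256 − 31/32) / 1/64 = 1/4
  d: [0/1, 1/2) ← scaled code falls here ✓
  c: [1/2, 3/4) 
  e: [3/4, 7/8) 
  f: [7/8, 1/1) 

Answer: d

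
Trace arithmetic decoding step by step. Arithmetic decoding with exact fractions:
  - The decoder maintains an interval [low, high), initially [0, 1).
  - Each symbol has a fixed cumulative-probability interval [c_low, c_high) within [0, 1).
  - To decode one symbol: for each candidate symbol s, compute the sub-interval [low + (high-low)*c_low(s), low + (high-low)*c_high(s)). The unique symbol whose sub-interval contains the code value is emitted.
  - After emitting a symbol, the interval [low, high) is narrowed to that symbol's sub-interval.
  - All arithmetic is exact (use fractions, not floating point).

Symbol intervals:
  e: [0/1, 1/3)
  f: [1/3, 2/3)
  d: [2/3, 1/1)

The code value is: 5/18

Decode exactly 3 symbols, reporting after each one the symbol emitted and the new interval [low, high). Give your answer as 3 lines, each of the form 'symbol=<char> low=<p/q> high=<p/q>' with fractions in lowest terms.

Step 1: interval [0/1, 1/1), width = 1/1 - 0/1 = 1/1
  'e': [0/1 + 1/1*0/1, 0/1 + 1/1*1/3) = [0/1, 1/3) <- contains code 5/18
  'f': [0/1 + 1/1*1/3, 0/1 + 1/1*2/3) = [1/3, 2/3)
  'd': [0/1 + 1/1*2/3, 0/1 + 1/1*1/1) = [2/3, 1/1)
  emit 'e', narrow to [0/1, 1/3)
Step 2: interval [0/1, 1/3), width = 1/3 - 0/1 = 1/3
  'e': [0/1 + 1/3*0/1, 0/1 + 1/3*1/3) = [0/1, 1/9)
  'f': [0/1 + 1/3*1/3, 0/1 + 1/3*2/3) = [1/9, 2/9)
  'd': [0/1 + 1/3*2/3, 0/1 + 1/3*1/1) = [2/9, 1/3) <- contains code 5/18
  emit 'd', narrow to [2/9, 1/3)
Step 3: interval [2/9, 1/3), width = 1/3 - 2/9 = 1/9
  'e': [2/9 + 1/9*0/1, 2/9 + 1/9*1/3) = [2/9, 7/27)
  'f': [2/9 + 1/9*1/3, 2/9 + 1/9*2/3) = [7/27, 8/27) <- contains code 5/18
  'd': [2/9 + 1/9*2/3, 2/9 + 1/9*1/1) = [8/27, 1/3)
  emit 'f', narrow to [7/27, 8/27)

Answer: symbol=e low=0/1 high=1/3
symbol=d low=2/9 high=1/3
symbol=f low=7/27 high=8/27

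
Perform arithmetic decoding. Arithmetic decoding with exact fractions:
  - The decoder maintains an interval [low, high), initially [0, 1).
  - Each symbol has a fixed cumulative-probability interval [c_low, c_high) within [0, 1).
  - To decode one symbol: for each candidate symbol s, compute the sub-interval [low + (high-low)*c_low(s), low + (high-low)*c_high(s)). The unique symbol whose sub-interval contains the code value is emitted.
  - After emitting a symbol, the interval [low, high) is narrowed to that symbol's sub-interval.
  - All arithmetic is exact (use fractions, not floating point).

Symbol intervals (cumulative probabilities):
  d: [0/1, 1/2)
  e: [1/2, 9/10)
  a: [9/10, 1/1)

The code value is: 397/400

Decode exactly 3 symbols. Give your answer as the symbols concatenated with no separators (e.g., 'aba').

Step 1: interval [0/1, 1/1), width = 1/1 - 0/1 = 1/1
  'd': [0/1 + 1/1*0/1, 0/1 + 1/1*1/2) = [0/1, 1/2)
  'e': [0/1 + 1/1*1/2, 0/1 + 1/1*9/10) = [1/2, 9/10)
  'a': [0/1 + 1/1*9/10, 0/1 + 1/1*1/1) = [9/10, 1/1) <- contains code 397/400
  emit 'a', narrow to [9/10, 1/1)
Step 2: interval [9/10, 1/1), width = 1/1 - 9/10 = 1/10
  'd': [9/10 + 1/10*0/1, 9/10 + 1/10*1/2) = [9/10, 19/20)
  'e': [9/10 + 1/10*1/2, 9/10 + 1/10*9/10) = [19/20, 99/100)
  'a': [9/10 + 1/10*9/10, 9/10 + 1/10*1/1) = [99/100, 1/1) <- contains code 397/400
  emit 'a', narrow to [99/100, 1/1)
Step 3: interval [99/100, 1/1), width = 1/1 - 99/100 = 1/100
  'd': [99/100 + 1/100*0/1, 99/100 + 1/100*1/2) = [99/100, 199/200) <- contains code 397/400
  'e': [99/100 + 1/100*1/2, 99/100 + 1/100*9/10) = [199/200, 999/1000)
  'a': [99/100 + 1/100*9/10, 99/100 + 1/100*1/1) = [999/1000, 1/1)
  emit 'd', narrow to [99/100, 199/200)

Answer: aad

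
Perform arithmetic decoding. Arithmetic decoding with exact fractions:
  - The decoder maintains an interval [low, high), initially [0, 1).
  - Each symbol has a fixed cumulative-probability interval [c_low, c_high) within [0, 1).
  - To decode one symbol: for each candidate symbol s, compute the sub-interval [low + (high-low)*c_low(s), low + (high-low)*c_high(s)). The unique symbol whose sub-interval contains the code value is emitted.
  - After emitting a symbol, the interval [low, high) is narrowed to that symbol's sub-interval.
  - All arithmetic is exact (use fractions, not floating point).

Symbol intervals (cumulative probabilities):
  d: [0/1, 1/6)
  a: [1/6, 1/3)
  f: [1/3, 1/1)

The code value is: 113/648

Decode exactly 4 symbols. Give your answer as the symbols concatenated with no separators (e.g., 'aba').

Step 1: interval [0/1, 1/1), width = 1/1 - 0/1 = 1/1
  'd': [0/1 + 1/1*0/1, 0/1 + 1/1*1/6) = [0/1, 1/6)
  'a': [0/1 + 1/1*1/6, 0/1 + 1/1*1/3) = [1/6, 1/3) <- contains code 113/648
  'f': [0/1 + 1/1*1/3, 0/1 + 1/1*1/1) = [1/3, 1/1)
  emit 'a', narrow to [1/6, 1/3)
Step 2: interval [1/6, 1/3), width = 1/3 - 1/6 = 1/6
  'd': [1/6 + 1/6*0/1, 1/6 + 1/6*1/6) = [1/6, 7/36) <- contains code 113/648
  'a': [1/6 + 1/6*1/6, 1/6 + 1/6*1/3) = [7/36, 2/9)
  'f': [1/6 + 1/6*1/3, 1/6 + 1/6*1/1) = [2/9, 1/3)
  emit 'd', narrow to [1/6, 7/36)
Step 3: interval [1/6, 7/36), width = 7/36 - 1/6 = 1/36
  'd': [1/6 + 1/36*0/1, 1/6 + 1/36*1/6) = [1/6, 37/216)
  'a': [1/6 + 1/36*1/6, 1/6 + 1/36*1/3) = [37/216, 19/108) <- contains code 113/648
  'f': [1/6 + 1/36*1/3, 1/6 + 1/36*1/1) = [19/108, 7/36)
  emit 'a', narrow to [37/216, 19/108)
Step 4: interval [37/216, 19/108), width = 19/108 - 37/216 = 1/216
  'd': [37/216 + 1/216*0/1, 37/216 + 1/216*1/6) = [37/216, 223/1296)
  'a': [37/216 + 1/216*1/6, 37/216 + 1/216*1/3) = [223/1296, 14/81)
  'f': [37/216 + 1/216*1/3, 37/216 + 1/216*1/1) = [14/81, 19/108) <- contains code 113/648
  emit 'f', narrow to [14/81, 19/108)

Answer: adaf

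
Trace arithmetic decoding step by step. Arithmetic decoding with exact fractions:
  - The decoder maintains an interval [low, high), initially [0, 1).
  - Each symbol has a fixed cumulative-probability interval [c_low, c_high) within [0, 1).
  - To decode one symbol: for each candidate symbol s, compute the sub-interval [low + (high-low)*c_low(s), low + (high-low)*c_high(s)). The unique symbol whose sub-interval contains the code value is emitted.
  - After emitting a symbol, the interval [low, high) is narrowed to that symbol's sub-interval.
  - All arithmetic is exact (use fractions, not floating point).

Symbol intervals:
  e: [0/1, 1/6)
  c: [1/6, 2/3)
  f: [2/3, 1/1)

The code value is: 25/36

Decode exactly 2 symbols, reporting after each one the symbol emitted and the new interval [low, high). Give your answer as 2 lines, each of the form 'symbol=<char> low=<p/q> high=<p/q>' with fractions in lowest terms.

Answer: symbol=f low=2/3 high=1/1
symbol=e low=2/3 high=13/18

Derivation:
Step 1: interval [0/1, 1/1), width = 1/1 - 0/1 = 1/1
  'e': [0/1 + 1/1*0/1, 0/1 + 1/1*1/6) = [0/1, 1/6)
  'c': [0/1 + 1/1*1/6, 0/1 + 1/1*2/3) = [1/6, 2/3)
  'f': [0/1 + 1/1*2/3, 0/1 + 1/1*1/1) = [2/3, 1/1) <- contains code 25/36
  emit 'f', narrow to [2/3, 1/1)
Step 2: interval [2/3, 1/1), width = 1/1 - 2/3 = 1/3
  'e': [2/3 + 1/3*0/1, 2/3 + 1/3*1/6) = [2/3, 13/18) <- contains code 25/36
  'c': [2/3 + 1/3*1/6, 2/3 + 1/3*2/3) = [13/18, 8/9)
  'f': [2/3 + 1/3*2/3, 2/3 + 1/3*1/1) = [8/9, 1/1)
  emit 'e', narrow to [2/3, 13/18)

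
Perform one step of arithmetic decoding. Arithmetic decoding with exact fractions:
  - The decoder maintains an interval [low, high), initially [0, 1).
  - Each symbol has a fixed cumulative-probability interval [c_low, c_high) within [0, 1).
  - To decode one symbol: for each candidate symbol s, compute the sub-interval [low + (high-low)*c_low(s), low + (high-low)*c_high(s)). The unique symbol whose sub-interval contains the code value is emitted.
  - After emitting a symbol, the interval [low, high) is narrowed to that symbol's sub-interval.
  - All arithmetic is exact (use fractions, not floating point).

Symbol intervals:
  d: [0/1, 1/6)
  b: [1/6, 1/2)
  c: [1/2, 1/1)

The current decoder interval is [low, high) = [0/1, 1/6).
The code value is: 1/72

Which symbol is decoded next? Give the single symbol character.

Answer: d

Derivation:
Interval width = high − low = 1/6 − 0/1 = 1/6
Scaled code = (code − low) / width = (1/72 − 0/1) / 1/6 = 1/12
  d: [0/1, 1/6) ← scaled code falls here ✓
  b: [1/6, 1/2) 
  c: [1/2, 1/1) 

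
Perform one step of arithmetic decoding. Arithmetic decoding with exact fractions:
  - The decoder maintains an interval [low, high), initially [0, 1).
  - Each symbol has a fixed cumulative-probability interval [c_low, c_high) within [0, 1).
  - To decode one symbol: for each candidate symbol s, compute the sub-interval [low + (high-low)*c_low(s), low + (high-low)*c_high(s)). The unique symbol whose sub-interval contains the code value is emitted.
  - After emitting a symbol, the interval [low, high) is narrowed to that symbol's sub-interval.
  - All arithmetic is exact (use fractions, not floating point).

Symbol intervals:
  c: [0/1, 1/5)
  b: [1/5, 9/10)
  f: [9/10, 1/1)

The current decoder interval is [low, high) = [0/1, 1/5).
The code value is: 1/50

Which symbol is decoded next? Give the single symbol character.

Interval width = high − low = 1/5 − 0/1 = 1/5
Scaled code = (code − low) / width = (1/50 − 0/1) / 1/5 = 1/10
  c: [0/1, 1/5) ← scaled code falls here ✓
  b: [1/5, 9/10) 
  f: [9/10, 1/1) 

Answer: c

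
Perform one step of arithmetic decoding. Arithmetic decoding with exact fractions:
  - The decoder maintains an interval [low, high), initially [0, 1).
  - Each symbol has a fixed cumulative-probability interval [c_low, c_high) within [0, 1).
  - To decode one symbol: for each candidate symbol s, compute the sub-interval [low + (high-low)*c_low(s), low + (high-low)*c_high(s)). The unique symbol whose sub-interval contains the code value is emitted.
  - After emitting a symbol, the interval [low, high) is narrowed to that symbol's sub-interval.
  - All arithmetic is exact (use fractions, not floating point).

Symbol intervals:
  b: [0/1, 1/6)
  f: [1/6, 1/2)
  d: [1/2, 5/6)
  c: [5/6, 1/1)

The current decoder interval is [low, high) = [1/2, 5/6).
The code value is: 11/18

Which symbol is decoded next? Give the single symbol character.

Interval width = high − low = 5/6 − 1/2 = 1/3
Scaled code = (code − low) / width = (11/18 − 1/2) / 1/3 = 1/3
  b: [0/1, 1/6) 
  f: [1/6, 1/2) ← scaled code falls here ✓
  d: [1/2, 5/6) 
  c: [5/6, 1/1) 

Answer: f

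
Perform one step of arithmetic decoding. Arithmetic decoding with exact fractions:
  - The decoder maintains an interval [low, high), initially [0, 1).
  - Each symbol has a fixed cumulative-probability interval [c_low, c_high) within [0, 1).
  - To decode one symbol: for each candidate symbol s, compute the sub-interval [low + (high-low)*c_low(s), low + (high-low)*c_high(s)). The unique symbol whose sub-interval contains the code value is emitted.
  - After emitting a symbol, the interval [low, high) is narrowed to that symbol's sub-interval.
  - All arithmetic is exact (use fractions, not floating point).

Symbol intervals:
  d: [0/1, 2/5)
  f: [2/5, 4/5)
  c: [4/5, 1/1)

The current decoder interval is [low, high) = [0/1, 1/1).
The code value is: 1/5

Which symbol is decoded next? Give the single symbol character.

Answer: d

Derivation:
Interval width = high − low = 1/1 − 0/1 = 1/1
Scaled code = (code − low) / width = (1/5 − 0/1) / 1/1 = 1/5
  d: [0/1, 2/5) ← scaled code falls here ✓
  f: [2/5, 4/5) 
  c: [4/5, 1/1) 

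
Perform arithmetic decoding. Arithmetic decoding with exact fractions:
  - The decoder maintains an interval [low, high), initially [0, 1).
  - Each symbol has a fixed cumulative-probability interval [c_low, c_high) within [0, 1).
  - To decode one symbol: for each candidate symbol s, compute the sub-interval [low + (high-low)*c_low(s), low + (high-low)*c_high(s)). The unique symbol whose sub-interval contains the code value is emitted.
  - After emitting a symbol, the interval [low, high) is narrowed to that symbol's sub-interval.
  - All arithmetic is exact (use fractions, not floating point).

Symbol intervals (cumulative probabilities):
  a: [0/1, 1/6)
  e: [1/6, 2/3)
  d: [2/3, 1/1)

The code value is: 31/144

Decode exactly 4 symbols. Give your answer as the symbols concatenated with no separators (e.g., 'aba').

Step 1: interval [0/1, 1/1), width = 1/1 - 0/1 = 1/1
  'a': [0/1 + 1/1*0/1, 0/1 + 1/1*1/6) = [0/1, 1/6)
  'e': [0/1 + 1/1*1/6, 0/1 + 1/1*2/3) = [1/6, 2/3) <- contains code 31/144
  'd': [0/1 + 1/1*2/3, 0/1 + 1/1*1/1) = [2/3, 1/1)
  emit 'e', narrow to [1/6, 2/3)
Step 2: interval [1/6, 2/3), width = 2/3 - 1/6 = 1/2
  'a': [1/6 + 1/2*0/1, 1/6 + 1/2*1/6) = [1/6, 1/4) <- contains code 31/144
  'e': [1/6 + 1/2*1/6, 1/6 + 1/2*2/3) = [1/4, 1/2)
  'd': [1/6 + 1/2*2/3, 1/6 + 1/2*1/1) = [1/2, 2/3)
  emit 'a', narrow to [1/6, 1/4)
Step 3: interval [1/6, 1/4), width = 1/4 - 1/6 = 1/12
  'a': [1/6 + 1/12*0/1, 1/6 + 1/12*1/6) = [1/6, 13/72)
  'e': [1/6 + 1/12*1/6, 1/6 + 1/12*2/3) = [13/72, 2/9) <- contains code 31/144
  'd': [1/6 + 1/12*2/3, 1/6 + 1/12*1/1) = [2/9, 1/4)
  emit 'e', narrow to [13/72, 2/9)
Step 4: interval [13/72, 2/9), width = 2/9 - 13/72 = 1/24
  'a': [13/72 + 1/24*0/1, 13/72 + 1/24*1/6) = [13/72, 3/16)
  'e': [13/72 + 1/24*1/6, 13/72 + 1/24*2/3) = [3/16, 5/24)
  'd': [13/72 + 1/24*2/3, 13/72 + 1/24*1/1) = [5/24, 2/9) <- contains code 31/144
  emit 'd', narrow to [5/24, 2/9)

Answer: eaed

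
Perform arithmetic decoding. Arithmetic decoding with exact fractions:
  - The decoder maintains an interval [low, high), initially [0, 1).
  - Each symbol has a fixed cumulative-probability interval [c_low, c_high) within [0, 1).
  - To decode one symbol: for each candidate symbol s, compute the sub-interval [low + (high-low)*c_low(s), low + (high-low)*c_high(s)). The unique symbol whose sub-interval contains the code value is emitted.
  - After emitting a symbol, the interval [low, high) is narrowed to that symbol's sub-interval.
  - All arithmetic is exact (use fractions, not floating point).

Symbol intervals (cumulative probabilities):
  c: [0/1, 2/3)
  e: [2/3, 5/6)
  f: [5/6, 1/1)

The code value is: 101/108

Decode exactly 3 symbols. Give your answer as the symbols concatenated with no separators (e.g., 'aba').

Step 1: interval [0/1, 1/1), width = 1/1 - 0/1 = 1/1
  'c': [0/1 + 1/1*0/1, 0/1 + 1/1*2/3) = [0/1, 2/3)
  'e': [0/1 + 1/1*2/3, 0/1 + 1/1*5/6) = [2/3, 5/6)
  'f': [0/1 + 1/1*5/6, 0/1 + 1/1*1/1) = [5/6, 1/1) <- contains code 101/108
  emit 'f', narrow to [5/6, 1/1)
Step 2: interval [5/6, 1/1), width = 1/1 - 5/6 = 1/6
  'c': [5/6 + 1/6*0/1, 5/6 + 1/6*2/3) = [5/6, 17/18) <- contains code 101/108
  'e': [5/6 + 1/6*2/3, 5/6 + 1/6*5/6) = [17/18, 35/36)
  'f': [5/6 + 1/6*5/6, 5/6 + 1/6*1/1) = [35/36, 1/1)
  emit 'c', narrow to [5/6, 17/18)
Step 3: interval [5/6, 17/18), width = 17/18 - 5/6 = 1/9
  'c': [5/6 + 1/9*0/1, 5/6 + 1/9*2/3) = [5/6, 49/54)
  'e': [5/6 + 1/9*2/3, 5/6 + 1/9*5/6) = [49/54, 25/27)
  'f': [5/6 + 1/9*5/6, 5/6 + 1/9*1/1) = [25/27, 17/18) <- contains code 101/108
  emit 'f', narrow to [25/27, 17/18)

Answer: fcf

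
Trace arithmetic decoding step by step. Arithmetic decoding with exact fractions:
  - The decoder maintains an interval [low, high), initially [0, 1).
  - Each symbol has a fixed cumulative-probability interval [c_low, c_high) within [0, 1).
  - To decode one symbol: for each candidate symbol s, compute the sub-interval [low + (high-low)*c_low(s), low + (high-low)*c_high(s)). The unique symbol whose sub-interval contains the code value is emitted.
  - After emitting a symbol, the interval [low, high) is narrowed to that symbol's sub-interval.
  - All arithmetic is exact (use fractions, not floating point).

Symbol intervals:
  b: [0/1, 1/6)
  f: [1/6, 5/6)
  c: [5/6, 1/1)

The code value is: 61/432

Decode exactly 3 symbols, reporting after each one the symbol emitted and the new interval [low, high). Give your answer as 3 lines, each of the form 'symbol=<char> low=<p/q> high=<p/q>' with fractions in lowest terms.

Step 1: interval [0/1, 1/1), width = 1/1 - 0/1 = 1/1
  'b': [0/1 + 1/1*0/1, 0/1 + 1/1*1/6) = [0/1, 1/6) <- contains code 61/432
  'f': [0/1 + 1/1*1/6, 0/1 + 1/1*5/6) = [1/6, 5/6)
  'c': [0/1 + 1/1*5/6, 0/1 + 1/1*1/1) = [5/6, 1/1)
  emit 'b', narrow to [0/1, 1/6)
Step 2: interval [0/1, 1/6), width = 1/6 - 0/1 = 1/6
  'b': [0/1 + 1/6*0/1, 0/1 + 1/6*1/6) = [0/1, 1/36)
  'f': [0/1 + 1/6*1/6, 0/1 + 1/6*5/6) = [1/36, 5/36)
  'c': [0/1 + 1/6*5/6, 0/1 + 1/6*1/1) = [5/36, 1/6) <- contains code 61/432
  emit 'c', narrow to [5/36, 1/6)
Step 3: interval [5/36, 1/6), width = 1/6 - 5/36 = 1/36
  'b': [5/36 + 1/36*0/1, 5/36 + 1/36*1/6) = [5/36, 31/216) <- contains code 61/432
  'f': [5/36 + 1/36*1/6, 5/36 + 1/36*5/6) = [31/216, 35/216)
  'c': [5/36 + 1/36*5/6, 5/36 + 1/36*1/1) = [35/216, 1/6)
  emit 'b', narrow to [5/36, 31/216)

Answer: symbol=b low=0/1 high=1/6
symbol=c low=5/36 high=1/6
symbol=b low=5/36 high=31/216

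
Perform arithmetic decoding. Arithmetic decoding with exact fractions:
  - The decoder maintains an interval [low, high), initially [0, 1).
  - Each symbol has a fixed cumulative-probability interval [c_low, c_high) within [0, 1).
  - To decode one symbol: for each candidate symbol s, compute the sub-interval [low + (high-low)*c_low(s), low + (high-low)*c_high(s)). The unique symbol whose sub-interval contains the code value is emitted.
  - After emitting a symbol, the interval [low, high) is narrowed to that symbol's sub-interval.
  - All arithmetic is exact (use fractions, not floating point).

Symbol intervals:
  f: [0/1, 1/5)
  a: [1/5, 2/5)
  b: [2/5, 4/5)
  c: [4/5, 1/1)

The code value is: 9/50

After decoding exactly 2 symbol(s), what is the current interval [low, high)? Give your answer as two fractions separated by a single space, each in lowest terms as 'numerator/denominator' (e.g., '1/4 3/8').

Step 1: interval [0/1, 1/1), width = 1/1 - 0/1 = 1/1
  'f': [0/1 + 1/1*0/1, 0/1 + 1/1*1/5) = [0/1, 1/5) <- contains code 9/50
  'a': [0/1 + 1/1*1/5, 0/1 + 1/1*2/5) = [1/5, 2/5)
  'b': [0/1 + 1/1*2/5, 0/1 + 1/1*4/5) = [2/5, 4/5)
  'c': [0/1 + 1/1*4/5, 0/1 + 1/1*1/1) = [4/5, 1/1)
  emit 'f', narrow to [0/1, 1/5)
Step 2: interval [0/1, 1/5), width = 1/5 - 0/1 = 1/5
  'f': [0/1 + 1/5*0/1, 0/1 + 1/5*1/5) = [0/1, 1/25)
  'a': [0/1 + 1/5*1/5, 0/1 + 1/5*2/5) = [1/25, 2/25)
  'b': [0/1 + 1/5*2/5, 0/1 + 1/5*4/5) = [2/25, 4/25)
  'c': [0/1 + 1/5*4/5, 0/1 + 1/5*1/1) = [4/25, 1/5) <- contains code 9/50
  emit 'c', narrow to [4/25, 1/5)

Answer: 4/25 1/5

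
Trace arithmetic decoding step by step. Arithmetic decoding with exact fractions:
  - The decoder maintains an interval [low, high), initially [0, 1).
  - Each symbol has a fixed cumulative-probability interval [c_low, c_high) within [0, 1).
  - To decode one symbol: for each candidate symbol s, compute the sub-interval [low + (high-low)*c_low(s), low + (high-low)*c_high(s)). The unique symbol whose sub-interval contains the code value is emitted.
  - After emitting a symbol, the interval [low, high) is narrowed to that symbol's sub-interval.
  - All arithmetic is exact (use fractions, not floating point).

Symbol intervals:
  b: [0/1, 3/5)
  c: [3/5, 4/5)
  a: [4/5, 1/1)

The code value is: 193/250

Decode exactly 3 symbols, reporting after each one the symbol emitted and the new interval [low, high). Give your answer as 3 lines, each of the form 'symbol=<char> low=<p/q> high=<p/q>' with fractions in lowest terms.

Step 1: interval [0/1, 1/1), width = 1/1 - 0/1 = 1/1
  'b': [0/1 + 1/1*0/1, 0/1 + 1/1*3/5) = [0/1, 3/5)
  'c': [0/1 + 1/1*3/5, 0/1 + 1/1*4/5) = [3/5, 4/5) <- contains code 193/250
  'a': [0/1 + 1/1*4/5, 0/1 + 1/1*1/1) = [4/5, 1/1)
  emit 'c', narrow to [3/5, 4/5)
Step 2: interval [3/5, 4/5), width = 4/5 - 3/5 = 1/5
  'b': [3/5 + 1/5*0/1, 3/5 + 1/5*3/5) = [3/5, 18/25)
  'c': [3/5 + 1/5*3/5, 3/5 + 1/5*4/5) = [18/25, 19/25)
  'a': [3/5 + 1/5*4/5, 3/5 + 1/5*1/1) = [19/25, 4/5) <- contains code 193/250
  emit 'a', narrow to [19/25, 4/5)
Step 3: interval [19/25, 4/5), width = 4/5 - 19/25 = 1/25
  'b': [19/25 + 1/25*0/1, 19/25 + 1/25*3/5) = [19/25, 98/125) <- contains code 193/250
  'c': [19/25 + 1/25*3/5, 19/25 + 1/25*4/5) = [98/125, 99/125)
  'a': [19/25 + 1/25*4/5, 19/25 + 1/25*1/1) = [99/125, 4/5)
  emit 'b', narrow to [19/25, 98/125)

Answer: symbol=c low=3/5 high=4/5
symbol=a low=19/25 high=4/5
symbol=b low=19/25 high=98/125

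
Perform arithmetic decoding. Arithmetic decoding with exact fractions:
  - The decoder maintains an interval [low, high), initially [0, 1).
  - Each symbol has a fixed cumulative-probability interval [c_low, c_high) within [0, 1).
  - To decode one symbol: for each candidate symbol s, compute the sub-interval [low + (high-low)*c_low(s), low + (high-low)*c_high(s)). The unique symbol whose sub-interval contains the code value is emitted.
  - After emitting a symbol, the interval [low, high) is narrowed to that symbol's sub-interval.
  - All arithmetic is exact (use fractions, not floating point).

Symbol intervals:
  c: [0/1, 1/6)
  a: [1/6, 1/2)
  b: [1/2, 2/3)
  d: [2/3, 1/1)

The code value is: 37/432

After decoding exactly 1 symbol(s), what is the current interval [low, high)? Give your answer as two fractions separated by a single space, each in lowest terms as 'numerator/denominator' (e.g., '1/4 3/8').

Step 1: interval [0/1, 1/1), width = 1/1 - 0/1 = 1/1
  'c': [0/1 + 1/1*0/1, 0/1 + 1/1*1/6) = [0/1, 1/6) <- contains code 37/432
  'a': [0/1 + 1/1*1/6, 0/1 + 1/1*1/2) = [1/6, 1/2)
  'b': [0/1 + 1/1*1/2, 0/1 + 1/1*2/3) = [1/2, 2/3)
  'd': [0/1 + 1/1*2/3, 0/1 + 1/1*1/1) = [2/3, 1/1)
  emit 'c', narrow to [0/1, 1/6)

Answer: 0/1 1/6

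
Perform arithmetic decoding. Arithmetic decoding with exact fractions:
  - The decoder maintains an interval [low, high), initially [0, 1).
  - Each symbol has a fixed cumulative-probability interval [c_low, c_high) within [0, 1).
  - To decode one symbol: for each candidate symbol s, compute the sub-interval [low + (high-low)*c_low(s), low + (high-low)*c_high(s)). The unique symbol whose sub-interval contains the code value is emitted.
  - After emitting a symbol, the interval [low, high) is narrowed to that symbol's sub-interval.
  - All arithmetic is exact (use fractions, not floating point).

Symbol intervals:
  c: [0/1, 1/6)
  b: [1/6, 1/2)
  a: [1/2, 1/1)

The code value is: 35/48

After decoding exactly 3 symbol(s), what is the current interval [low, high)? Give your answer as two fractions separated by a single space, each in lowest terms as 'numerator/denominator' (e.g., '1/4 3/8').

Step 1: interval [0/1, 1/1), width = 1/1 - 0/1 = 1/1
  'c': [0/1 + 1/1*0/1, 0/1 + 1/1*1/6) = [0/1, 1/6)
  'b': [0/1 + 1/1*1/6, 0/1 + 1/1*1/2) = [1/6, 1/2)
  'a': [0/1 + 1/1*1/2, 0/1 + 1/1*1/1) = [1/2, 1/1) <- contains code 35/48
  emit 'a', narrow to [1/2, 1/1)
Step 2: interval [1/2, 1/1), width = 1/1 - 1/2 = 1/2
  'c': [1/2 + 1/2*0/1, 1/2 + 1/2*1/6) = [1/2, 7/12)
  'b': [1/2 + 1/2*1/6, 1/2 + 1/2*1/2) = [7/12, 3/4) <- contains code 35/48
  'a': [1/2 + 1/2*1/2, 1/2 + 1/2*1/1) = [3/4, 1/1)
  emit 'b', narrow to [7/12, 3/4)
Step 3: interval [7/12, 3/4), width = 3/4 - 7/12 = 1/6
  'c': [7/12 + 1/6*0/1, 7/12 + 1/6*1/6) = [7/12, 11/18)
  'b': [7/12 + 1/6*1/6, 7/12 + 1/6*1/2) = [11/18, 2/3)
  'a': [7/12 + 1/6*1/2, 7/12 + 1/6*1/1) = [2/3, 3/4) <- contains code 35/48
  emit 'a', narrow to [2/3, 3/4)

Answer: 2/3 3/4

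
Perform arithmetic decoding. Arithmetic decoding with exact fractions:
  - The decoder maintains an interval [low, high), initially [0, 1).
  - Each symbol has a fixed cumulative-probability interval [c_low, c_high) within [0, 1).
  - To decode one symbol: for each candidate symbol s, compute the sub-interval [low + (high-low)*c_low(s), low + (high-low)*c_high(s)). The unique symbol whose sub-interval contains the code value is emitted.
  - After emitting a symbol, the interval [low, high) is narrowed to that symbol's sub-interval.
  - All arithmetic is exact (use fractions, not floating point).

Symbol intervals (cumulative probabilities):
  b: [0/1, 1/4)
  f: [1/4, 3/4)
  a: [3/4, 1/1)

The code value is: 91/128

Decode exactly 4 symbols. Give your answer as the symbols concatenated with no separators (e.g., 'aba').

Answer: fafa

Derivation:
Step 1: interval [0/1, 1/1), width = 1/1 - 0/1 = 1/1
  'b': [0/1 + 1/1*0/1, 0/1 + 1/1*1/4) = [0/1, 1/4)
  'f': [0/1 + 1/1*1/4, 0/1 + 1/1*3/4) = [1/4, 3/4) <- contains code 91/128
  'a': [0/1 + 1/1*3/4, 0/1 + 1/1*1/1) = [3/4, 1/1)
  emit 'f', narrow to [1/4, 3/4)
Step 2: interval [1/4, 3/4), width = 3/4 - 1/4 = 1/2
  'b': [1/4 + 1/2*0/1, 1/4 + 1/2*1/4) = [1/4, 3/8)
  'f': [1/4 + 1/2*1/4, 1/4 + 1/2*3/4) = [3/8, 5/8)
  'a': [1/4 + 1/2*3/4, 1/4 + 1/2*1/1) = [5/8, 3/4) <- contains code 91/128
  emit 'a', narrow to [5/8, 3/4)
Step 3: interval [5/8, 3/4), width = 3/4 - 5/8 = 1/8
  'b': [5/8 + 1/8*0/1, 5/8 + 1/8*1/4) = [5/8, 21/32)
  'f': [5/8 + 1/8*1/4, 5/8 + 1/8*3/4) = [21/32, 23/32) <- contains code 91/128
  'a': [5/8 + 1/8*3/4, 5/8 + 1/8*1/1) = [23/32, 3/4)
  emit 'f', narrow to [21/32, 23/32)
Step 4: interval [21/32, 23/32), width = 23/32 - 21/32 = 1/16
  'b': [21/32 + 1/16*0/1, 21/32 + 1/16*1/4) = [21/32, 43/64)
  'f': [21/32 + 1/16*1/4, 21/32 + 1/16*3/4) = [43/64, 45/64)
  'a': [21/32 + 1/16*3/4, 21/32 + 1/16*1/1) = [45/64, 23/32) <- contains code 91/128
  emit 'a', narrow to [45/64, 23/32)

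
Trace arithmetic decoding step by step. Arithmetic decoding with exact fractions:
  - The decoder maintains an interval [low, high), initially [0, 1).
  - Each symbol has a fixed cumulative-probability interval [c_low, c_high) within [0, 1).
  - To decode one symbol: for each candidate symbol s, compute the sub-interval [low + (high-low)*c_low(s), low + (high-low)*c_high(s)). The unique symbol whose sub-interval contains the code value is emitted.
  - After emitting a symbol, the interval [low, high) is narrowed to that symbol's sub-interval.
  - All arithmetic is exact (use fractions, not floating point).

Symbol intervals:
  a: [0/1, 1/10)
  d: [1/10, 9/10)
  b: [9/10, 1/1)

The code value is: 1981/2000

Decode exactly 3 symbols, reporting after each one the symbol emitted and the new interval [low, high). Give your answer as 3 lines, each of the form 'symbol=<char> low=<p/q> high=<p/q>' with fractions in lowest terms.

Step 1: interval [0/1, 1/1), width = 1/1 - 0/1 = 1/1
  'a': [0/1 + 1/1*0/1, 0/1 + 1/1*1/10) = [0/1, 1/10)
  'd': [0/1 + 1/1*1/10, 0/1 + 1/1*9/10) = [1/10, 9/10)
  'b': [0/1 + 1/1*9/10, 0/1 + 1/1*1/1) = [9/10, 1/1) <- contains code 1981/2000
  emit 'b', narrow to [9/10, 1/1)
Step 2: interval [9/10, 1/1), width = 1/1 - 9/10 = 1/10
  'a': [9/10 + 1/10*0/1, 9/10 + 1/10*1/10) = [9/10, 91/100)
  'd': [9/10 + 1/10*1/10, 9/10 + 1/10*9/10) = [91/100, 99/100)
  'b': [9/10 + 1/10*9/10, 9/10 + 1/10*1/1) = [99/100, 1/1) <- contains code 1981/2000
  emit 'b', narrow to [99/100, 1/1)
Step 3: interval [99/100, 1/1), width = 1/1 - 99/100 = 1/100
  'a': [99/100 + 1/100*0/1, 99/100 + 1/100*1/10) = [99/100, 991/1000) <- contains code 1981/2000
  'd': [99/100 + 1/100*1/10, 99/100 + 1/100*9/10) = [991/1000, 999/1000)
  'b': [99/100 + 1/100*9/10, 99/100 + 1/100*1/1) = [999/1000, 1/1)
  emit 'a', narrow to [99/100, 991/1000)

Answer: symbol=b low=9/10 high=1/1
symbol=b low=99/100 high=1/1
symbol=a low=99/100 high=991/1000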